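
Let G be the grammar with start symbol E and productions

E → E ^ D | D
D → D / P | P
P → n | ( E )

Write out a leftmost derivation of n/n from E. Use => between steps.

E => D => D/P => P/P => n/P => n/n

E => D   [E → D]
D => D/P   [D → D / P]
D/P => P/P   [D → P]
P/P => n/P   [P → n]
n/P => n/n   [P → n]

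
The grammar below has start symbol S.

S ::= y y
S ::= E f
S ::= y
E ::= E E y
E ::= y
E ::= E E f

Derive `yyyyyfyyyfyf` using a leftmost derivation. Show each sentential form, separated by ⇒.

S ⇒ Ef ⇒ EEyf ⇒ yEyf ⇒ yEEfyf ⇒ yEEyEfyf ⇒ yyEyEfyf ⇒ yyEEyyEfyf ⇒ yyyEyyEfyf ⇒ yyyEEfyyEfyf ⇒ yyyyEfyyEfyf ⇒ yyyyyfyyEfyf ⇒ yyyyyfyyyfyf

S ⇒ Ef   [S ::= E f]
Ef ⇒ EEyf   [E ::= E E y]
EEyf ⇒ yEyf   [E ::= y]
yEyf ⇒ yEEfyf   [E ::= E E f]
yEEfyf ⇒ yEEyEfyf   [E ::= E E y]
yEEyEfyf ⇒ yyEyEfyf   [E ::= y]
yyEyEfyf ⇒ yyEEyyEfyf   [E ::= E E y]
yyEEyyEfyf ⇒ yyyEyyEfyf   [E ::= y]
yyyEyyEfyf ⇒ yyyEEfyyEfyf   [E ::= E E f]
yyyEEfyyEfyf ⇒ yyyyEfyyEfyf   [E ::= y]
yyyyEfyyEfyf ⇒ yyyyyfyyEfyf   [E ::= y]
yyyyyfyyEfyf ⇒ yyyyyfyyyfyf   [E ::= y]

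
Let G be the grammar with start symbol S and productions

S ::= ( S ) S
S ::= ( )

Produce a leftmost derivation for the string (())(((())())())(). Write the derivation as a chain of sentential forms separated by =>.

S=>(S)S=>(())S=>(())(S)S=>(())((S)S)S=>(())(((S)S)S)S=>(())(((())S)S)S=>(())(((())())S)S=>(())(((())())())S=>(())(((())())())()

S => (S)S   [S ::= ( S ) S]
(S)S => (())S   [S ::= ( )]
(())S => (())(S)S   [S ::= ( S ) S]
(())(S)S => (())((S)S)S   [S ::= ( S ) S]
(())((S)S)S => (())(((S)S)S)S   [S ::= ( S ) S]
(())(((S)S)S)S => (())(((())S)S)S   [S ::= ( )]
(())(((())S)S)S => (())(((())())S)S   [S ::= ( )]
(())(((())())S)S => (())(((())())())S   [S ::= ( )]
(())(((())())())S => (())(((())())())()   [S ::= ( )]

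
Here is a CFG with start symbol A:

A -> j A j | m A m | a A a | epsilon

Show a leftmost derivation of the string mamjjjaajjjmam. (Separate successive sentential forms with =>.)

A => mAm => maAam => mamAmam => mamjAjmam => mamjjAjjmam => mamjjjAjjjmam => mamjjjaAajjjmam => mamjjjaajjjmam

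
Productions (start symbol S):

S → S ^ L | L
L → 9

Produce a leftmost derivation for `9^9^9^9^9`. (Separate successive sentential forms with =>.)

S => S^L   [S → S ^ L]
S^L => S^L^L   [S → S ^ L]
S^L^L => S^L^L^L   [S → S ^ L]
S^L^L^L => S^L^L^L^L   [S → S ^ L]
S^L^L^L^L => L^L^L^L^L   [S → L]
L^L^L^L^L => 9^L^L^L^L   [L → 9]
9^L^L^L^L => 9^9^L^L^L   [L → 9]
9^9^L^L^L => 9^9^9^L^L   [L → 9]
9^9^9^L^L => 9^9^9^9^L   [L → 9]
9^9^9^9^L => 9^9^9^9^9   [L → 9]

S => S^L => S^L^L => S^L^L^L => S^L^L^L^L => L^L^L^L^L => 9^L^L^L^L => 9^9^L^L^L => 9^9^9^L^L => 9^9^9^9^L => 9^9^9^9^9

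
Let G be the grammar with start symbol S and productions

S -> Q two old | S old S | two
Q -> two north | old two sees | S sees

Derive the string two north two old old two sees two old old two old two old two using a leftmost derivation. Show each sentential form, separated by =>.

S => S old S => S old S old S => S old S old S old S => Q two old old S old S old S => two north two old old S old S old S => two north two old old S old S old S old S => two north two old old Q two old old S old S old S => two north two old old S sees two old old S old S old S => two north two old old two sees two old old S old S old S => two north two old old two sees two old old two old S old S => two north two old old two sees two old old two old two old S => two north two old old two sees two old old two old two old two

S => S old S   [S -> S old S]
S old S => S old S old S   [S -> S old S]
S old S old S => S old S old S old S   [S -> S old S]
S old S old S old S => Q two old old S old S old S   [S -> Q two old]
Q two old old S old S old S => two north two old old S old S old S   [Q -> two north]
two north two old old S old S old S => two north two old old S old S old S old S   [S -> S old S]
two north two old old S old S old S old S => two north two old old Q two old old S old S old S   [S -> Q two old]
two north two old old Q two old old S old S old S => two north two old old S sees two old old S old S old S   [Q -> S sees]
two north two old old S sees two old old S old S old S => two north two old old two sees two old old S old S old S   [S -> two]
two north two old old two sees two old old S old S old S => two north two old old two sees two old old two old S old S   [S -> two]
two north two old old two sees two old old two old S old S => two north two old old two sees two old old two old two old S   [S -> two]
two north two old old two sees two old old two old two old S => two north two old old two sees two old old two old two old two   [S -> two]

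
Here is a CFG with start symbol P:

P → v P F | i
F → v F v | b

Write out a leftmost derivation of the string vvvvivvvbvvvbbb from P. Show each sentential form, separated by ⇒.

P ⇒ vPF   [P → v P F]
vPF ⇒ vvPFF   [P → v P F]
vvPFF ⇒ vvvPFFF   [P → v P F]
vvvPFFF ⇒ vvvvPFFFF   [P → v P F]
vvvvPFFFF ⇒ vvvviFFFF   [P → i]
vvvviFFFF ⇒ vvvvivFvFFF   [F → v F v]
vvvvivFvFFF ⇒ vvvvivvFvvFFF   [F → v F v]
vvvvivvFvvFFF ⇒ vvvvivvvFvvvFFF   [F → v F v]
vvvvivvvFvvvFFF ⇒ vvvvivvvbvvvFFF   [F → b]
vvvvivvvbvvvFFF ⇒ vvvvivvvbvvvbFF   [F → b]
vvvvivvvbvvvbFF ⇒ vvvvivvvbvvvbbF   [F → b]
vvvvivvvbvvvbbF ⇒ vvvvivvvbvvvbbb   [F → b]

P ⇒ vPF ⇒ vvPFF ⇒ vvvPFFF ⇒ vvvvPFFFF ⇒ vvvviFFFF ⇒ vvvvivFvFFF ⇒ vvvvivvFvvFFF ⇒ vvvvivvvFvvvFFF ⇒ vvvvivvvbvvvFFF ⇒ vvvvivvvbvvvbFF ⇒ vvvvivvvbvvvbbF ⇒ vvvvivvvbvvvbbb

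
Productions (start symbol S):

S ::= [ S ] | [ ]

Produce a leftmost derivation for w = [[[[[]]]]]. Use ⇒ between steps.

S ⇒ [S] ⇒ [[S]] ⇒ [[[S]]] ⇒ [[[[S]]]] ⇒ [[[[[]]]]]

S ⇒ [S]   [S ::= [ S ]]
[S] ⇒ [[S]]   [S ::= [ S ]]
[[S]] ⇒ [[[S]]]   [S ::= [ S ]]
[[[S]]] ⇒ [[[[S]]]]   [S ::= [ S ]]
[[[[S]]]] ⇒ [[[[[]]]]]   [S ::= [ ]]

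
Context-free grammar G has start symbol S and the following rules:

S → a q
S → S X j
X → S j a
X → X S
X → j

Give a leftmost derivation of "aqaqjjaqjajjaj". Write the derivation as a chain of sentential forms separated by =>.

S=>SXj=>aqXj=>aqSjaj=>aqSXjjaj=>aqSXjXjjaj=>aqaqXjXjjaj=>aqaqjjXjjaj=>aqaqjjSjajjaj=>aqaqjjaqjajjaj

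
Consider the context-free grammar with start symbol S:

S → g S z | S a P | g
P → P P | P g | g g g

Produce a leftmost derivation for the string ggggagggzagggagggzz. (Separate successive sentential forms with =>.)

S => gSz => ggSzz => ggSaPzz => ggSaPaPzz => gggSzaPaPzz => gggSaPzaPaPzz => ggggaPzaPaPzz => ggggagggzaPaPzz => ggggagggzagggaPzz => ggggagggzagggagggzz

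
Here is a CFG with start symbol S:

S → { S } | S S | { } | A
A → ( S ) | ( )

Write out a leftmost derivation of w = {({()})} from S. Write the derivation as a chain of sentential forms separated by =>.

S => {S}   [S → { S }]
{S} => {A}   [S → A]
{A} => {(S)}   [A → ( S )]
{(S)} => {({S})}   [S → { S }]
{({S})} => {({A})}   [S → A]
{({A})} => {({()})}   [A → ( )]

S=>{S}=>{A}=>{(S)}=>{({S})}=>{({A})}=>{({()})}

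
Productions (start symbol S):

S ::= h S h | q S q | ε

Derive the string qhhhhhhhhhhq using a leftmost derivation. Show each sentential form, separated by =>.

S => qSq => qhShq => qhhShhq => qhhhShhhq => qhhhhShhhhq => qhhhhhShhhhhq => qhhhhhhhhhhq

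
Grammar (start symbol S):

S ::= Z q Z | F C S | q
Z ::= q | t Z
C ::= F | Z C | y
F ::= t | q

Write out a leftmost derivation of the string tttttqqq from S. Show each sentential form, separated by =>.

S => ZqZ => tZqZ => ttZqZ => tttZqZ => ttttZqZ => tttttZqZ => tttttqqZ => tttttqqq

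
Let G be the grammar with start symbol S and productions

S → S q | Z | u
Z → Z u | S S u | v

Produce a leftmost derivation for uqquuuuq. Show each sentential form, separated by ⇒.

S⇒Sq⇒Zq⇒Zuq⇒Zuuq⇒SSuuuq⇒SqSuuuq⇒SqqSuuuq⇒uqqSuuuq⇒uqquuuuq

S ⇒ Sq   [S → S q]
Sq ⇒ Zq   [S → Z]
Zq ⇒ Zuq   [Z → Z u]
Zuq ⇒ Zuuq   [Z → Z u]
Zuuq ⇒ SSuuuq   [Z → S S u]
SSuuuq ⇒ SqSuuuq   [S → S q]
SqSuuuq ⇒ SqqSuuuq   [S → S q]
SqqSuuuq ⇒ uqqSuuuq   [S → u]
uqqSuuuq ⇒ uqquuuuq   [S → u]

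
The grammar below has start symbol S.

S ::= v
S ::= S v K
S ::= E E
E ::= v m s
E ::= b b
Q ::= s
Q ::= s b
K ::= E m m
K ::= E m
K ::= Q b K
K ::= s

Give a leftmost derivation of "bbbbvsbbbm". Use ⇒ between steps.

S ⇒ SvK   [S ::= S v K]
SvK ⇒ EEvK   [S ::= E E]
EEvK ⇒ bbEvK   [E ::= b b]
bbEvK ⇒ bbbbvK   [E ::= b b]
bbbbvK ⇒ bbbbvQbK   [K ::= Q b K]
bbbbvQbK ⇒ bbbbvsbK   [Q ::= s]
bbbbvsbK ⇒ bbbbvsbEm   [K ::= E m]
bbbbvsbEm ⇒ bbbbvsbbbm   [E ::= b b]

S ⇒ SvK ⇒ EEvK ⇒ bbEvK ⇒ bbbbvK ⇒ bbbbvQbK ⇒ bbbbvsbK ⇒ bbbbvsbEm ⇒ bbbbvsbbbm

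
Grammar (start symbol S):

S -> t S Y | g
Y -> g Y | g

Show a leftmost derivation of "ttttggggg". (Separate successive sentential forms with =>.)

S => tSY   [S -> t S Y]
tSY => ttSYY   [S -> t S Y]
ttSYY => tttSYYY   [S -> t S Y]
tttSYYY => ttttSYYYY   [S -> t S Y]
ttttSYYYY => ttttgYYYY   [S -> g]
ttttgYYYY => ttttggYYY   [Y -> g]
ttttggYYY => ttttgggYY   [Y -> g]
ttttgggYY => ttttggggY   [Y -> g]
ttttggggY => ttttggggg   [Y -> g]

S => tSY => ttSYY => tttSYYY => ttttSYYYY => ttttgYYYY => ttttggYYY => ttttgggYY => ttttggggY => ttttggggg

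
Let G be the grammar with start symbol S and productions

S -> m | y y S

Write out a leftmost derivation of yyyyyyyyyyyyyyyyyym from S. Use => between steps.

S => yyS => yyyyS => yyyyyyS => yyyyyyyyS => yyyyyyyyyyS => yyyyyyyyyyyyS => yyyyyyyyyyyyyyS => yyyyyyyyyyyyyyyyS => yyyyyyyyyyyyyyyyyyS => yyyyyyyyyyyyyyyyyym

S => yyS   [S -> y y S]
yyS => yyyyS   [S -> y y S]
yyyyS => yyyyyyS   [S -> y y S]
yyyyyyS => yyyyyyyyS   [S -> y y S]
yyyyyyyyS => yyyyyyyyyyS   [S -> y y S]
yyyyyyyyyyS => yyyyyyyyyyyyS   [S -> y y S]
yyyyyyyyyyyyS => yyyyyyyyyyyyyyS   [S -> y y S]
yyyyyyyyyyyyyyS => yyyyyyyyyyyyyyyyS   [S -> y y S]
yyyyyyyyyyyyyyyyS => yyyyyyyyyyyyyyyyyyS   [S -> y y S]
yyyyyyyyyyyyyyyyyyS => yyyyyyyyyyyyyyyyyym   [S -> m]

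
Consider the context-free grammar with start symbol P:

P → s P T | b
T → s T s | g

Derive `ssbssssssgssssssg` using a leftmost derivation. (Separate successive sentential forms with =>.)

P => sPT => ssPTT => ssbTT => ssbsTsT => ssbssTssT => ssbsssTsssT => ssbssssTssssT => ssbsssssTsssssT => ssbssssssTssssssT => ssbssssssgssssssT => ssbssssssgssssssg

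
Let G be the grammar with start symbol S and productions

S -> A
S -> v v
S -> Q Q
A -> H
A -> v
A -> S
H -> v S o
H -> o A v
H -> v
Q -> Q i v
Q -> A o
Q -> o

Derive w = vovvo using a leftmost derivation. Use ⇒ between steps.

S ⇒ QQ ⇒ AoQ ⇒ HoQ ⇒ voQ ⇒ voAo ⇒ voSo ⇒ vovvo

S ⇒ QQ   [S -> Q Q]
QQ ⇒ AoQ   [Q -> A o]
AoQ ⇒ HoQ   [A -> H]
HoQ ⇒ voQ   [H -> v]
voQ ⇒ voAo   [Q -> A o]
voAo ⇒ voSo   [A -> S]
voSo ⇒ vovvo   [S -> v v]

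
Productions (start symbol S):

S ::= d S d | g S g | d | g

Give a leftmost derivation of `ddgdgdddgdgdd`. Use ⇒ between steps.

S ⇒ dSd ⇒ ddSdd ⇒ ddgSgdd ⇒ ddgdSdgdd ⇒ ddgdgSgdgdd ⇒ ddgdgdSdgdgdd ⇒ ddgdgdddgdgdd

S ⇒ dSd   [S ::= d S d]
dSd ⇒ ddSdd   [S ::= d S d]
ddSdd ⇒ ddgSgdd   [S ::= g S g]
ddgSgdd ⇒ ddgdSdgdd   [S ::= d S d]
ddgdSdgdd ⇒ ddgdgSgdgdd   [S ::= g S g]
ddgdgSgdgdd ⇒ ddgdgdSdgdgdd   [S ::= d S d]
ddgdgdSdgdgdd ⇒ ddgdgdddgdgdd   [S ::= d]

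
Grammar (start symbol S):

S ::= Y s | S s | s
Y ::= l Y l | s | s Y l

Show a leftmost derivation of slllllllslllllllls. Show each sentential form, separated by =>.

S => Ys => sYls => slYlls => sllYllls => slllYlllls => sllllYllllls => slllllYlllllls => sllllllYllllllls => slllllllYlllllllls => slllllllslllllllls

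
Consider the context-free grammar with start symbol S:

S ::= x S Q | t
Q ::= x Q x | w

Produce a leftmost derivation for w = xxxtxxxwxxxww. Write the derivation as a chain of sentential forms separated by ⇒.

S ⇒ xSQ ⇒ xxSQQ ⇒ xxxSQQQ ⇒ xxxtQQQ ⇒ xxxtxQxQQ ⇒ xxxtxxQxxQQ ⇒ xxxtxxxQxxxQQ ⇒ xxxtxxxwxxxQQ ⇒ xxxtxxxwxxxwQ ⇒ xxxtxxxwxxxww

S ⇒ xSQ   [S ::= x S Q]
xSQ ⇒ xxSQQ   [S ::= x S Q]
xxSQQ ⇒ xxxSQQQ   [S ::= x S Q]
xxxSQQQ ⇒ xxxtQQQ   [S ::= t]
xxxtQQQ ⇒ xxxtxQxQQ   [Q ::= x Q x]
xxxtxQxQQ ⇒ xxxtxxQxxQQ   [Q ::= x Q x]
xxxtxxQxxQQ ⇒ xxxtxxxQxxxQQ   [Q ::= x Q x]
xxxtxxxQxxxQQ ⇒ xxxtxxxwxxxQQ   [Q ::= w]
xxxtxxxwxxxQQ ⇒ xxxtxxxwxxxwQ   [Q ::= w]
xxxtxxxwxxxwQ ⇒ xxxtxxxwxxxww   [Q ::= w]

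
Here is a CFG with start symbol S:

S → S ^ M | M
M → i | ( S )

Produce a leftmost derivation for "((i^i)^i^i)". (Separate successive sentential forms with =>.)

S => M => (S) => (S^M) => (S^M^M) => (M^M^M) => ((S)^M^M) => ((S^M)^M^M) => ((M^M)^M^M) => ((i^M)^M^M) => ((i^i)^M^M) => ((i^i)^i^M) => ((i^i)^i^i)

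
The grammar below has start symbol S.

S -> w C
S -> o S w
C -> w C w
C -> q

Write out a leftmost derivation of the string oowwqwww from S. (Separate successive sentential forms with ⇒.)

S ⇒ oSw   [S -> o S w]
oSw ⇒ ooSww   [S -> o S w]
ooSww ⇒ oowCww   [S -> w C]
oowCww ⇒ oowwCwww   [C -> w C w]
oowwCwww ⇒ oowwqwww   [C -> q]

S ⇒ oSw ⇒ ooSww ⇒ oowCww ⇒ oowwCwww ⇒ oowwqwww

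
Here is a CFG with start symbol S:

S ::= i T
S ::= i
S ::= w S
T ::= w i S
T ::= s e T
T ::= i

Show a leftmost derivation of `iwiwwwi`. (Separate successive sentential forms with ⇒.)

S ⇒ iT   [S ::= i T]
iT ⇒ iwiS   [T ::= w i S]
iwiS ⇒ iwiwS   [S ::= w S]
iwiwS ⇒ iwiwwS   [S ::= w S]
iwiwwS ⇒ iwiwwwS   [S ::= w S]
iwiwwwS ⇒ iwiwwwi   [S ::= i]

S ⇒ iT ⇒ iwiS ⇒ iwiwS ⇒ iwiwwS ⇒ iwiwwwS ⇒ iwiwwwi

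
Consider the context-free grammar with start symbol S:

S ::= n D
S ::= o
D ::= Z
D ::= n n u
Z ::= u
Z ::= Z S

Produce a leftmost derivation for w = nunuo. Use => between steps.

S => nD => nZ => nZS => nuS => nunD => nunZ => nunZS => nunuS => nunuo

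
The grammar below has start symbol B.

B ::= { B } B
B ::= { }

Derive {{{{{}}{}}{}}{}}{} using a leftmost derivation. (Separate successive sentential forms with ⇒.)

B ⇒ {B}B ⇒ {{B}B}B ⇒ {{{B}B}B}B ⇒ {{{{B}B}B}B}B ⇒ {{{{{}}B}B}B}B ⇒ {{{{{}}{}}B}B}B ⇒ {{{{{}}{}}{}}B}B ⇒ {{{{{}}{}}{}}{}}B ⇒ {{{{{}}{}}{}}{}}{}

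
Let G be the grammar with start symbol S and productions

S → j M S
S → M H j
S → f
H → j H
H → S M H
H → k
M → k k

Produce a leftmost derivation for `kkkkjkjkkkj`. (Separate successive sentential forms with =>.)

S => MHj => kkHj => kkSMHj => kkMHjMHj => kkkkHjMHj => kkkkjHjMHj => kkkkjkjMHj => kkkkjkjkkHj => kkkkjkjkkkj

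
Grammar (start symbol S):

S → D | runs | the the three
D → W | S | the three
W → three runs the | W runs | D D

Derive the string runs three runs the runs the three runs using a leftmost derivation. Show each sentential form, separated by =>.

S => D => W => W runs => D D runs => W D runs => W runs D runs => D D runs D runs => S D runs D runs => runs D runs D runs => runs W runs D runs => runs three runs the runs D runs => runs three runs the runs the three runs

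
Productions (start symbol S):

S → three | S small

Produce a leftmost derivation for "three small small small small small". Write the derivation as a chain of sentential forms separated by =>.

S => S small => S small small => S small small small => S small small small small => S small small small small small => three small small small small small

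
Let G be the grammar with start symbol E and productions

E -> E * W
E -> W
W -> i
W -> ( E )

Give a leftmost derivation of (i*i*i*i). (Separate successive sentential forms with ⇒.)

E ⇒ W   [E -> W]
W ⇒ (E)   [W -> ( E )]
(E) ⇒ (E*W)   [E -> E * W]
(E*W) ⇒ (E*W*W)   [E -> E * W]
(E*W*W) ⇒ (E*W*W*W)   [E -> E * W]
(E*W*W*W) ⇒ (W*W*W*W)   [E -> W]
(W*W*W*W) ⇒ (i*W*W*W)   [W -> i]
(i*W*W*W) ⇒ (i*i*W*W)   [W -> i]
(i*i*W*W) ⇒ (i*i*i*W)   [W -> i]
(i*i*i*W) ⇒ (i*i*i*i)   [W -> i]

E ⇒ W ⇒ (E) ⇒ (E*W) ⇒ (E*W*W) ⇒ (E*W*W*W) ⇒ (W*W*W*W) ⇒ (i*W*W*W) ⇒ (i*i*W*W) ⇒ (i*i*i*W) ⇒ (i*i*i*i)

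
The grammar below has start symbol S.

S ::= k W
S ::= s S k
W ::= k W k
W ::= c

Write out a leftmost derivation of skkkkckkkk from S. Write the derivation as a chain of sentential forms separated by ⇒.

S ⇒ sSk   [S ::= s S k]
sSk ⇒ skWk   [S ::= k W]
skWk ⇒ skkWkk   [W ::= k W k]
skkWkk ⇒ skkkWkkk   [W ::= k W k]
skkkWkkk ⇒ skkkkWkkkk   [W ::= k W k]
skkkkWkkkk ⇒ skkkkckkkk   [W ::= c]

S ⇒ sSk ⇒ skWk ⇒ skkWkk ⇒ skkkWkkk ⇒ skkkkWkkkk ⇒ skkkkckkkk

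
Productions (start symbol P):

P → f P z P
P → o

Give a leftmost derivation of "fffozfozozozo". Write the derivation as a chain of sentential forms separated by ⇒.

P ⇒ fPzP   [P → f P z P]
fPzP ⇒ ffPzPzP   [P → f P z P]
ffPzPzP ⇒ fffPzPzPzP   [P → f P z P]
fffPzPzPzP ⇒ fffozPzPzP   [P → o]
fffozPzPzP ⇒ fffozfPzPzPzP   [P → f P z P]
fffozfPzPzPzP ⇒ fffozfozPzPzP   [P → o]
fffozfozPzPzP ⇒ fffozfozozPzP   [P → o]
fffozfozozPzP ⇒ fffozfozozozP   [P → o]
fffozfozozozP ⇒ fffozfozozozo   [P → o]

P ⇒ fPzP ⇒ ffPzPzP ⇒ fffPzPzPzP ⇒ fffozPzPzP ⇒ fffozfPzPzPzP ⇒ fffozfozPzPzP ⇒ fffozfozozPzP ⇒ fffozfozozozP ⇒ fffozfozozozo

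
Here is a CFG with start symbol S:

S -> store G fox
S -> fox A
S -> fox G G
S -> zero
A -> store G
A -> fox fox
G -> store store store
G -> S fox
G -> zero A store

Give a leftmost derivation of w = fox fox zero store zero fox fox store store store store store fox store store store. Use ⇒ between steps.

S ⇒ fox G G ⇒ fox S fox G ⇒ fox fox G G fox G ⇒ fox fox zero A store G fox G ⇒ fox fox zero store G store G fox G ⇒ fox fox zero store zero A store store G fox G ⇒ fox fox zero store zero fox fox store store G fox G ⇒ fox fox zero store zero fox fox store store store store store fox G ⇒ fox fox zero store zero fox fox store store store store store fox store store store

S ⇒ fox G G   [S -> fox G G]
fox G G ⇒ fox S fox G   [G -> S fox]
fox S fox G ⇒ fox fox G G fox G   [S -> fox G G]
fox fox G G fox G ⇒ fox fox zero A store G fox G   [G -> zero A store]
fox fox zero A store G fox G ⇒ fox fox zero store G store G fox G   [A -> store G]
fox fox zero store G store G fox G ⇒ fox fox zero store zero A store store G fox G   [G -> zero A store]
fox fox zero store zero A store store G fox G ⇒ fox fox zero store zero fox fox store store G fox G   [A -> fox fox]
fox fox zero store zero fox fox store store G fox G ⇒ fox fox zero store zero fox fox store store store store store fox G   [G -> store store store]
fox fox zero store zero fox fox store store store store store fox G ⇒ fox fox zero store zero fox fox store store store store store fox store store store   [G -> store store store]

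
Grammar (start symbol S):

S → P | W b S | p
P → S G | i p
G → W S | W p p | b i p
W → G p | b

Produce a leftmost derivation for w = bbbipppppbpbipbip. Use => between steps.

S => WbS => bbS => bbP => bbSG => bbPG => bbSGG => bbWbSGG => bbGpbSGG => bbWpppbSGG => bbGppppbSGG => bbbipppppbSGG => bbbipppppbpGG => bbbipppppbpbipG => bbbipppppbpbipbip

S => WbS   [S → W b S]
WbS => bbS   [W → b]
bbS => bbP   [S → P]
bbP => bbSG   [P → S G]
bbSG => bbPG   [S → P]
bbPG => bbSGG   [P → S G]
bbSGG => bbWbSGG   [S → W b S]
bbWbSGG => bbGpbSGG   [W → G p]
bbGpbSGG => bbWpppbSGG   [G → W p p]
bbWpppbSGG => bbGppppbSGG   [W → G p]
bbGppppbSGG => bbbipppppbSGG   [G → b i p]
bbbipppppbSGG => bbbipppppbpGG   [S → p]
bbbipppppbpGG => bbbipppppbpbipG   [G → b i p]
bbbipppppbpbipG => bbbipppppbpbipbip   [G → b i p]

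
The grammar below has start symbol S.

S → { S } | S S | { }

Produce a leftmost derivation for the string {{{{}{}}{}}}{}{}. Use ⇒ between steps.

S ⇒ SS ⇒ SSS ⇒ {S}SS ⇒ {{S}}SS ⇒ {{SS}}SS ⇒ {{{S}S}}SS ⇒ {{{SS}S}}SS ⇒ {{{{}S}S}}SS ⇒ {{{{}{}}S}}SS ⇒ {{{{}{}}{}}}SS ⇒ {{{{}{}}{}}}{}S ⇒ {{{{}{}}{}}}{}{}

S ⇒ SS   [S → S S]
SS ⇒ SSS   [S → S S]
SSS ⇒ {S}SS   [S → { S }]
{S}SS ⇒ {{S}}SS   [S → { S }]
{{S}}SS ⇒ {{SS}}SS   [S → S S]
{{SS}}SS ⇒ {{{S}S}}SS   [S → { S }]
{{{S}S}}SS ⇒ {{{SS}S}}SS   [S → S S]
{{{SS}S}}SS ⇒ {{{{}S}S}}SS   [S → { }]
{{{{}S}S}}SS ⇒ {{{{}{}}S}}SS   [S → { }]
{{{{}{}}S}}SS ⇒ {{{{}{}}{}}}SS   [S → { }]
{{{{}{}}{}}}SS ⇒ {{{{}{}}{}}}{}S   [S → { }]
{{{{}{}}{}}}{}S ⇒ {{{{}{}}{}}}{}{}   [S → { }]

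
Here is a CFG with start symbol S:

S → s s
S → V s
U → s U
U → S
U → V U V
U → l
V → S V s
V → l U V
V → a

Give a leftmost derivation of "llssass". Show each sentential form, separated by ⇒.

S⇒Vs⇒lUVs⇒llVs⇒llSVss⇒llssVss⇒llssass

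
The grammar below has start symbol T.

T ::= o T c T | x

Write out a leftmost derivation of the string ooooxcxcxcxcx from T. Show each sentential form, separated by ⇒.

T ⇒ oTcT ⇒ ooTcTcT ⇒ oooTcTcTcT ⇒ ooooTcTcTcTcT ⇒ ooooxcTcTcTcT ⇒ ooooxcxcTcTcT ⇒ ooooxcxcxcTcT ⇒ ooooxcxcxcxcT ⇒ ooooxcxcxcxcx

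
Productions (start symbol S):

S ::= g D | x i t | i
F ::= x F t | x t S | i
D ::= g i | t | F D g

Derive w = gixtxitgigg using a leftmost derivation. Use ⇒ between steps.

S ⇒ gD ⇒ gFDg ⇒ giDg ⇒ giFDgg ⇒ gixtSDgg ⇒ gixtxitDgg ⇒ gixtxitgigg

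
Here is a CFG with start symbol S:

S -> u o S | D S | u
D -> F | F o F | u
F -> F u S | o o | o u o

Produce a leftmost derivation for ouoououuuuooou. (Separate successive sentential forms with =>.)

S=>DS=>FS=>ouoS=>ouoDS=>ouoFoFS=>ouoFuSoFS=>ouoFuSuSoFS=>ouoououSuSoFS=>ouoououuuSoFS=>ouoououuuuoFS=>ouoououuuuoooS=>ouoououuuuooou

S => DS   [S -> D S]
DS => FS   [D -> F]
FS => ouoS   [F -> o u o]
ouoS => ouoDS   [S -> D S]
ouoDS => ouoFoFS   [D -> F o F]
ouoFoFS => ouoFuSoFS   [F -> F u S]
ouoFuSoFS => ouoFuSuSoFS   [F -> F u S]
ouoFuSuSoFS => ouoououSuSoFS   [F -> o u o]
ouoououSuSoFS => ouoououuuSoFS   [S -> u]
ouoououuuSoFS => ouoououuuuoFS   [S -> u]
ouoououuuuoFS => ouoououuuuoooS   [F -> o o]
ouoououuuuoooS => ouoououuuuooou   [S -> u]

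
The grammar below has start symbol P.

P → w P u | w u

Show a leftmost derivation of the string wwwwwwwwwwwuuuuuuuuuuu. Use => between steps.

P => wPu => wwPuu => wwwPuuu => wwwwPuuuu => wwwwwPuuuuu => wwwwwwPuuuuuu => wwwwwwwPuuuuuuu => wwwwwwwwPuuuuuuuu => wwwwwwwwwPuuuuuuuuu => wwwwwwwwwwPuuuuuuuuuu => wwwwwwwwwwwuuuuuuuuuuu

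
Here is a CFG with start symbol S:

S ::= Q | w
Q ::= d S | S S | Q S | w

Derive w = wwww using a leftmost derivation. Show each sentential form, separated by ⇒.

S ⇒ Q ⇒ SS ⇒ wS ⇒ wQ ⇒ wQS ⇒ wwS ⇒ wwQ ⇒ wwSS ⇒ wwwS ⇒ wwww

S ⇒ Q   [S ::= Q]
Q ⇒ SS   [Q ::= S S]
SS ⇒ wS   [S ::= w]
wS ⇒ wQ   [S ::= Q]
wQ ⇒ wQS   [Q ::= Q S]
wQS ⇒ wwS   [Q ::= w]
wwS ⇒ wwQ   [S ::= Q]
wwQ ⇒ wwSS   [Q ::= S S]
wwSS ⇒ wwwS   [S ::= w]
wwwS ⇒ wwww   [S ::= w]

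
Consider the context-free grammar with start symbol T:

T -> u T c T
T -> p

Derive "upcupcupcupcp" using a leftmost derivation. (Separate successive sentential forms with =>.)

T => uTcT => upcT => upcuTcT => upcupcT => upcupcuTcT => upcupcupcT => upcupcupcuTcT => upcupcupcupcT => upcupcupcupcp

T => uTcT   [T -> u T c T]
uTcT => upcT   [T -> p]
upcT => upcuTcT   [T -> u T c T]
upcuTcT => upcupcT   [T -> p]
upcupcT => upcupcuTcT   [T -> u T c T]
upcupcuTcT => upcupcupcT   [T -> p]
upcupcupcT => upcupcupcuTcT   [T -> u T c T]
upcupcupcuTcT => upcupcupcupcT   [T -> p]
upcupcupcupcT => upcupcupcupcp   [T -> p]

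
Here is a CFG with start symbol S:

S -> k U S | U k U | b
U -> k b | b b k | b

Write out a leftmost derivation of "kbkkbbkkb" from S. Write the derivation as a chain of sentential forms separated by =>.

S => kUS => kbS => kbkUS => kbkkbS => kbkkbUkU => kbkkbbkU => kbkkbbkkb

S => kUS   [S -> k U S]
kUS => kbS   [U -> b]
kbS => kbkUS   [S -> k U S]
kbkUS => kbkkbS   [U -> k b]
kbkkbS => kbkkbUkU   [S -> U k U]
kbkkbUkU => kbkkbbkU   [U -> b]
kbkkbbkU => kbkkbbkkb   [U -> k b]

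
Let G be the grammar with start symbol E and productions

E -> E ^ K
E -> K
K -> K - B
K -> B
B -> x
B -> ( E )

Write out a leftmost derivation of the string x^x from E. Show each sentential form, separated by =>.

E => E^K => K^K => B^K => x^K => x^B => x^x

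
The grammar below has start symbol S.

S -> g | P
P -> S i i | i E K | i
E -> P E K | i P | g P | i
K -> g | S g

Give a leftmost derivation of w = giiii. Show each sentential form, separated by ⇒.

S ⇒ P   [S -> P]
P ⇒ Sii   [P -> S i i]
Sii ⇒ Pii   [S -> P]
Pii ⇒ Siiii   [P -> S i i]
Siiii ⇒ giiii   [S -> g]

S ⇒ P ⇒ Sii ⇒ Pii ⇒ Siiii ⇒ giiii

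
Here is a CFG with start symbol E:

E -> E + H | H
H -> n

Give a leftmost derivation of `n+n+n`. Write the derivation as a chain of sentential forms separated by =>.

E => E+H   [E -> E + H]
E+H => E+H+H   [E -> E + H]
E+H+H => H+H+H   [E -> H]
H+H+H => n+H+H   [H -> n]
n+H+H => n+n+H   [H -> n]
n+n+H => n+n+n   [H -> n]

E=>E+H=>E+H+H=>H+H+H=>n+H+H=>n+n+H=>n+n+n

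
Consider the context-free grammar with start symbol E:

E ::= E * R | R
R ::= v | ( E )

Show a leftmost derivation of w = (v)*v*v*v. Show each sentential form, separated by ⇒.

E ⇒ E*R ⇒ E*R*R ⇒ E*R*R*R ⇒ R*R*R*R ⇒ (E)*R*R*R ⇒ (R)*R*R*R ⇒ (v)*R*R*R ⇒ (v)*v*R*R ⇒ (v)*v*v*R ⇒ (v)*v*v*v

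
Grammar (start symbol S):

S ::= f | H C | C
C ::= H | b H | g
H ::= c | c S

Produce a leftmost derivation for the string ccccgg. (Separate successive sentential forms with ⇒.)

S ⇒ C   [S ::= C]
C ⇒ H   [C ::= H]
H ⇒ cS   [H ::= c S]
cS ⇒ cHC   [S ::= H C]
cHC ⇒ ccSC   [H ::= c S]
ccSC ⇒ ccHCC   [S ::= H C]
ccHCC ⇒ cccSCC   [H ::= c S]
cccSCC ⇒ cccCCC   [S ::= C]
cccCCC ⇒ cccHCC   [C ::= H]
cccHCC ⇒ ccccCC   [H ::= c]
ccccCC ⇒ ccccgC   [C ::= g]
ccccgC ⇒ ccccgg   [C ::= g]

S ⇒ C ⇒ H ⇒ cS ⇒ cHC ⇒ ccSC ⇒ ccHCC ⇒ cccSCC ⇒ cccCCC ⇒ cccHCC ⇒ ccccCC ⇒ ccccgC ⇒ ccccgg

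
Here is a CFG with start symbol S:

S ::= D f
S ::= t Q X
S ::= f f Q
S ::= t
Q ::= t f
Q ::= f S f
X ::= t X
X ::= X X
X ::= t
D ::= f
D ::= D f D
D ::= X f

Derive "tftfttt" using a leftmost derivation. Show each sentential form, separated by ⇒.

S ⇒ tQX ⇒ tfSfX ⇒ tftfX ⇒ tftftX ⇒ tftfttX ⇒ tftfttt

S ⇒ tQX   [S ::= t Q X]
tQX ⇒ tfSfX   [Q ::= f S f]
tfSfX ⇒ tftfX   [S ::= t]
tftfX ⇒ tftftX   [X ::= t X]
tftftX ⇒ tftfttX   [X ::= t X]
tftfttX ⇒ tftfttt   [X ::= t]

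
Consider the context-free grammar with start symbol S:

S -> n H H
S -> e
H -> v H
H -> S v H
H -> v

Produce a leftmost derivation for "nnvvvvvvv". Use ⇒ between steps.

S⇒nHH⇒nSvHH⇒nnHHvHH⇒nnvHHvHH⇒nnvvHHvHH⇒nnvvvHvHH⇒nnvvvvvHH⇒nnvvvvvvH⇒nnvvvvvvv

S ⇒ nHH   [S -> n H H]
nHH ⇒ nSvHH   [H -> S v H]
nSvHH ⇒ nnHHvHH   [S -> n H H]
nnHHvHH ⇒ nnvHHvHH   [H -> v H]
nnvHHvHH ⇒ nnvvHHvHH   [H -> v H]
nnvvHHvHH ⇒ nnvvvHvHH   [H -> v]
nnvvvHvHH ⇒ nnvvvvvHH   [H -> v]
nnvvvvvHH ⇒ nnvvvvvvH   [H -> v]
nnvvvvvvH ⇒ nnvvvvvvv   [H -> v]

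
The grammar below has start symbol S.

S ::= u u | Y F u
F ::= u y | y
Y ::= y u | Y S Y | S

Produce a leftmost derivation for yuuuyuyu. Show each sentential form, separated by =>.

S => YFu => YSYFu => yuSYFu => yuuuYFu => yuuuyuFu => yuuuyuyu

S => YFu   [S ::= Y F u]
YFu => YSYFu   [Y ::= Y S Y]
YSYFu => yuSYFu   [Y ::= y u]
yuSYFu => yuuuYFu   [S ::= u u]
yuuuYFu => yuuuyuFu   [Y ::= y u]
yuuuyuFu => yuuuyuyu   [F ::= y]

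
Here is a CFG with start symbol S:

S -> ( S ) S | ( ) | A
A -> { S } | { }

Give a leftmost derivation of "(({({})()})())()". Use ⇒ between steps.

S ⇒ (S)S   [S -> ( S ) S]
(S)S ⇒ ((S)S)S   [S -> ( S ) S]
((S)S)S ⇒ ((A)S)S   [S -> A]
((A)S)S ⇒ (({S})S)S   [A -> { S }]
(({S})S)S ⇒ (({(S)S})S)S   [S -> ( S ) S]
(({(S)S})S)S ⇒ (({(A)S})S)S   [S -> A]
(({(A)S})S)S ⇒ (({({})S})S)S   [A -> { }]
(({({})S})S)S ⇒ (({({})()})S)S   [S -> ( )]
(({({})()})S)S ⇒ (({({})()})())S   [S -> ( )]
(({({})()})())S ⇒ (({({})()})())()   [S -> ( )]

S ⇒ (S)S ⇒ ((S)S)S ⇒ ((A)S)S ⇒ (({S})S)S ⇒ (({(S)S})S)S ⇒ (({(A)S})S)S ⇒ (({({})S})S)S ⇒ (({({})()})S)S ⇒ (({({})()})())S ⇒ (({({})()})())()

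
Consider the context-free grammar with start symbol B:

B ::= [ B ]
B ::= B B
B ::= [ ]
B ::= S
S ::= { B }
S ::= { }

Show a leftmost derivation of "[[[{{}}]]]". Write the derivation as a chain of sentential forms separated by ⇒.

B ⇒ [B] ⇒ [[B]] ⇒ [[[B]]] ⇒ [[[S]]] ⇒ [[[{B}]]] ⇒ [[[{S}]]] ⇒ [[[{{}}]]]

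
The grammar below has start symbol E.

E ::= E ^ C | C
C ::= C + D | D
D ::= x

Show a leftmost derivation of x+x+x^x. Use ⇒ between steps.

E ⇒ E^C ⇒ C^C ⇒ C+D^C ⇒ C+D+D^C ⇒ D+D+D^C ⇒ x+D+D^C ⇒ x+x+D^C ⇒ x+x+x^C ⇒ x+x+x^D ⇒ x+x+x^x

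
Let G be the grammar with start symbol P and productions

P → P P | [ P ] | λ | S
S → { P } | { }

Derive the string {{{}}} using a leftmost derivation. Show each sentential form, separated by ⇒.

P ⇒ S   [P → S]
S ⇒ {P}   [S → { P }]
{P} ⇒ {PP}   [P → P P]
{PP} ⇒ {SP}   [P → S]
{SP} ⇒ {{P}P}   [S → { P }]
{{P}P} ⇒ {{S}P}   [P → S]
{{S}P} ⇒ {{{}}P}   [S → { }]
{{{}}P} ⇒ {{{}}}   [P → λ]

P⇒S⇒{P}⇒{PP}⇒{SP}⇒{{P}P}⇒{{S}P}⇒{{{}}P}⇒{{{}}}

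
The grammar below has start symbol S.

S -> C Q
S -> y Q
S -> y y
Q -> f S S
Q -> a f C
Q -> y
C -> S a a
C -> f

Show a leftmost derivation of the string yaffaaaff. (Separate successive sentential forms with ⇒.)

S ⇒ CQ   [S -> C Q]
CQ ⇒ SaaQ   [C -> S a a]
SaaQ ⇒ yQaaQ   [S -> y Q]
yQaaQ ⇒ yafCaaQ   [Q -> a f C]
yafCaaQ ⇒ yaffaaQ   [C -> f]
yaffaaQ ⇒ yaffaaafC   [Q -> a f C]
yaffaaafC ⇒ yaffaaaff   [C -> f]

S⇒CQ⇒SaaQ⇒yQaaQ⇒yafCaaQ⇒yaffaaQ⇒yaffaaafC⇒yaffaaaff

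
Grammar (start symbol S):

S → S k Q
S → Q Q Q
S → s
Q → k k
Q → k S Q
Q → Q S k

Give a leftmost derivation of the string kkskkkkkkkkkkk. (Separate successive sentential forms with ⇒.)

S ⇒ QQQ ⇒ QSkQQ ⇒ kkSkQQ ⇒ kkSkQkQQ ⇒ kkSkQkQkQQ ⇒ kkskQkQkQQ ⇒ kkskkkkQkQQ ⇒ kkskkkkkkkQQ ⇒ kkskkkkkkkkkQ ⇒ kkskkkkkkkkkkk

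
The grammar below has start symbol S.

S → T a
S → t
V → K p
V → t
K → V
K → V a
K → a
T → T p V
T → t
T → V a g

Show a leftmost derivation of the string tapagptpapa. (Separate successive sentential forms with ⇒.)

S ⇒ Ta ⇒ TpVa ⇒ TpVpVa ⇒ VagpVpVa ⇒ KpagpVpVa ⇒ VapagpVpVa ⇒ tapagpVpVa ⇒ tapagptpVa ⇒ tapagptpKpa ⇒ tapagptpapa

S ⇒ Ta   [S → T a]
Ta ⇒ TpVa   [T → T p V]
TpVa ⇒ TpVpVa   [T → T p V]
TpVpVa ⇒ VagpVpVa   [T → V a g]
VagpVpVa ⇒ KpagpVpVa   [V → K p]
KpagpVpVa ⇒ VapagpVpVa   [K → V a]
VapagpVpVa ⇒ tapagpVpVa   [V → t]
tapagpVpVa ⇒ tapagptpVa   [V → t]
tapagptpVa ⇒ tapagptpKpa   [V → K p]
tapagptpKpa ⇒ tapagptpapa   [K → a]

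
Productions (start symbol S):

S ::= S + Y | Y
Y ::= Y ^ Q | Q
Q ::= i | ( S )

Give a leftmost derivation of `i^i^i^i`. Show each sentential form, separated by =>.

S=>Y=>Y^Q=>Y^Q^Q=>Y^Q^Q^Q=>Q^Q^Q^Q=>i^Q^Q^Q=>i^i^Q^Q=>i^i^i^Q=>i^i^i^i

S => Y   [S ::= Y]
Y => Y^Q   [Y ::= Y ^ Q]
Y^Q => Y^Q^Q   [Y ::= Y ^ Q]
Y^Q^Q => Y^Q^Q^Q   [Y ::= Y ^ Q]
Y^Q^Q^Q => Q^Q^Q^Q   [Y ::= Q]
Q^Q^Q^Q => i^Q^Q^Q   [Q ::= i]
i^Q^Q^Q => i^i^Q^Q   [Q ::= i]
i^i^Q^Q => i^i^i^Q   [Q ::= i]
i^i^i^Q => i^i^i^i   [Q ::= i]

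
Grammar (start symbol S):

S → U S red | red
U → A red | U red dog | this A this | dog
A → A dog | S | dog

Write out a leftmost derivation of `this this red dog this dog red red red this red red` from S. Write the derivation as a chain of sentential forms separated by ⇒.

S ⇒ U S red ⇒ this A this S red ⇒ this S this S red ⇒ this U S red this S red ⇒ this this A this S red this S red ⇒ this this A dog this S red this S red ⇒ this this S dog this S red this S red ⇒ this this red dog this S red this S red ⇒ this this red dog this U S red red this S red ⇒ this this red dog this dog S red red this S red ⇒ this this red dog this dog red red red this S red ⇒ this this red dog this dog red red red this red red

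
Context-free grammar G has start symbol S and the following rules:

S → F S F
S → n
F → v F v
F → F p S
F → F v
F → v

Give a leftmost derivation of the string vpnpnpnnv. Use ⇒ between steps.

S ⇒ FSF   [S → F S F]
FSF ⇒ FpSSF   [F → F p S]
FpSSF ⇒ FpSpSSF   [F → F p S]
FpSpSSF ⇒ FpSpSpSSF   [F → F p S]
FpSpSpSSF ⇒ vpSpSpSSF   [F → v]
vpSpSpSSF ⇒ vpnpSpSSF   [S → n]
vpnpSpSSF ⇒ vpnpnpSSF   [S → n]
vpnpnpSSF ⇒ vpnpnpnSF   [S → n]
vpnpnpnSF ⇒ vpnpnpnnF   [S → n]
vpnpnpnnF ⇒ vpnpnpnnv   [F → v]

S⇒FSF⇒FpSSF⇒FpSpSSF⇒FpSpSpSSF⇒vpSpSpSSF⇒vpnpSpSSF⇒vpnpnpSSF⇒vpnpnpnSF⇒vpnpnpnnF⇒vpnpnpnnv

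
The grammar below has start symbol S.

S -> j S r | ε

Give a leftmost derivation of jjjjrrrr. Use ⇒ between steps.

S⇒jSr⇒jjSrr⇒jjjSrrr⇒jjjjSrrrr⇒jjjjrrrr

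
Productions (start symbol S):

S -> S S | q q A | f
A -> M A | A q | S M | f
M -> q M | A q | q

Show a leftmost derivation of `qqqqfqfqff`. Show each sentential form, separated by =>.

S => SS   [S -> S S]
SS => SSS   [S -> S S]
SSS => qqASS   [S -> q q A]
qqASS => qqSMSS   [A -> S M]
qqSMSS => qqqqAMSS   [S -> q q A]
qqqqAMSS => qqqqMAMSS   [A -> M A]
qqqqMAMSS => qqqqAqAMSS   [M -> A q]
qqqqAqAMSS => qqqqfqAMSS   [A -> f]
qqqqfqAMSS => qqqqfqfMSS   [A -> f]
qqqqfqfMSS => qqqqfqfqSS   [M -> q]
qqqqfqfqSS => qqqqfqfqfS   [S -> f]
qqqqfqfqfS => qqqqfqfqff   [S -> f]

S=>SS=>SSS=>qqASS=>qqSMSS=>qqqqAMSS=>qqqqMAMSS=>qqqqAqAMSS=>qqqqfqAMSS=>qqqqfqfMSS=>qqqqfqfqSS=>qqqqfqfqfS=>qqqqfqfqff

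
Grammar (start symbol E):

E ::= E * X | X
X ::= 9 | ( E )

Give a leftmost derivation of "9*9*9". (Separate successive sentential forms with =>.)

E => E*X   [E ::= E * X]
E*X => E*X*X   [E ::= E * X]
E*X*X => X*X*X   [E ::= X]
X*X*X => 9*X*X   [X ::= 9]
9*X*X => 9*9*X   [X ::= 9]
9*9*X => 9*9*9   [X ::= 9]

E => E*X => E*X*X => X*X*X => 9*X*X => 9*9*X => 9*9*9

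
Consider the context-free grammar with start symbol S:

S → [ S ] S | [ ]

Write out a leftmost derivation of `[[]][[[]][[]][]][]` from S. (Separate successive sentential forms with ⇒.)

S⇒[S]S⇒[[]]S⇒[[]][S]S⇒[[]][[S]S]S⇒[[]][[[]]S]S⇒[[]][[[]][S]S]S⇒[[]][[[]][[]]S]S⇒[[]][[[]][[]][]]S⇒[[]][[[]][[]][]][]

S ⇒ [S]S   [S → [ S ] S]
[S]S ⇒ [[]]S   [S → [ ]]
[[]]S ⇒ [[]][S]S   [S → [ S ] S]
[[]][S]S ⇒ [[]][[S]S]S   [S → [ S ] S]
[[]][[S]S]S ⇒ [[]][[[]]S]S   [S → [ ]]
[[]][[[]]S]S ⇒ [[]][[[]][S]S]S   [S → [ S ] S]
[[]][[[]][S]S]S ⇒ [[]][[[]][[]]S]S   [S → [ ]]
[[]][[[]][[]]S]S ⇒ [[]][[[]][[]][]]S   [S → [ ]]
[[]][[[]][[]][]]S ⇒ [[]][[[]][[]][]][]   [S → [ ]]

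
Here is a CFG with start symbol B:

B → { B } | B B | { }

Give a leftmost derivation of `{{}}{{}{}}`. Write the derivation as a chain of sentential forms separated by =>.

B => BB   [B → B B]
BB => {B}B   [B → { B }]
{B}B => {{}}B   [B → { }]
{{}}B => {{}}{B}   [B → { B }]
{{}}{B} => {{}}{BB}   [B → B B]
{{}}{BB} => {{}}{{}B}   [B → { }]
{{}}{{}B} => {{}}{{}{}}   [B → { }]

B => BB => {B}B => {{}}B => {{}}{B} => {{}}{BB} => {{}}{{}B} => {{}}{{}{}}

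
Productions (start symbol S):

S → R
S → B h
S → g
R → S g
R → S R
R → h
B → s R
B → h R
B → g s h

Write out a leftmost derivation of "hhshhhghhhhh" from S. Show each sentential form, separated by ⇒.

S ⇒ Bh   [S → B h]
Bh ⇒ hRh   [B → h R]
hRh ⇒ hSRh   [R → S R]
hSRh ⇒ hBhRh   [S → B h]
hBhRh ⇒ hhRhRh   [B → h R]
hhRhRh ⇒ hhSRhRh   [R → S R]
hhSRhRh ⇒ hhBhRhRh   [S → B h]
hhBhRhRh ⇒ hhsRhRhRh   [B → s R]
hhsRhRhRh ⇒ hhsSghRhRh   [R → S g]
hhsSghRhRh ⇒ hhsBhghRhRh   [S → B h]
hhsBhghRhRh ⇒ hhshRhghRhRh   [B → h R]
hhshRhghRhRh ⇒ hhshhhghRhRh   [R → h]
hhshhhghRhRh ⇒ hhshhhghhhRh   [R → h]
hhshhhghhhRh ⇒ hhshhhghhhhh   [R → h]

S ⇒ Bh ⇒ hRh ⇒ hSRh ⇒ hBhRh ⇒ hhRhRh ⇒ hhSRhRh ⇒ hhBhRhRh ⇒ hhsRhRhRh ⇒ hhsSghRhRh ⇒ hhsBhghRhRh ⇒ hhshRhghRhRh ⇒ hhshhhghRhRh ⇒ hhshhhghhhRh ⇒ hhshhhghhhhh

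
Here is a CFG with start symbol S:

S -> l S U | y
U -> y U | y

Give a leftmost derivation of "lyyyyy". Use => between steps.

S => lSU   [S -> l S U]
lSU => lyU   [S -> y]
lyU => lyyU   [U -> y U]
lyyU => lyyyU   [U -> y U]
lyyyU => lyyyyU   [U -> y U]
lyyyyU => lyyyyy   [U -> y]

S => lSU => lyU => lyyU => lyyyU => lyyyyU => lyyyyy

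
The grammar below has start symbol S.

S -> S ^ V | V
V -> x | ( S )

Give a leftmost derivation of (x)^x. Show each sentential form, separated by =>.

S => S^V   [S -> S ^ V]
S^V => V^V   [S -> V]
V^V => (S)^V   [V -> ( S )]
(S)^V => (V)^V   [S -> V]
(V)^V => (x)^V   [V -> x]
(x)^V => (x)^x   [V -> x]

S=>S^V=>V^V=>(S)^V=>(V)^V=>(x)^V=>(x)^x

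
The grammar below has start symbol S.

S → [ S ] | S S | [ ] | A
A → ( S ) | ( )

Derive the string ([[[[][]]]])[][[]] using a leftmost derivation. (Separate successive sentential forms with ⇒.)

S ⇒ SS ⇒ SSS ⇒ ASS ⇒ (S)SS ⇒ ([S])SS ⇒ ([[S]])SS ⇒ ([[[S]]])SS ⇒ ([[[SS]]])SS ⇒ ([[[[]S]]])SS ⇒ ([[[[][]]]])SS ⇒ ([[[[][]]]])[]S ⇒ ([[[[][]]]])[][S] ⇒ ([[[[][]]]])[][[]]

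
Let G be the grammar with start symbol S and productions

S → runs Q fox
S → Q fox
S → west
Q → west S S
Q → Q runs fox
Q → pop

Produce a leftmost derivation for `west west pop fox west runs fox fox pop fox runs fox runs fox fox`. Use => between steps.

S => Q fox   [S → Q fox]
Q fox => Q runs fox fox   [Q → Q runs fox]
Q runs fox fox => Q runs fox runs fox fox   [Q → Q runs fox]
Q runs fox runs fox fox => west S S runs fox runs fox fox   [Q → west S S]
west S S runs fox runs fox fox => west Q fox S runs fox runs fox fox   [S → Q fox]
west Q fox S runs fox runs fox fox => west Q runs fox fox S runs fox runs fox fox   [Q → Q runs fox]
west Q runs fox fox S runs fox runs fox fox => west west S S runs fox fox S runs fox runs fox fox   [Q → west S S]
west west S S runs fox fox S runs fox runs fox fox => west west Q fox S runs fox fox S runs fox runs fox fox   [S → Q fox]
west west Q fox S runs fox fox S runs fox runs fox fox => west west pop fox S runs fox fox S runs fox runs fox fox   [Q → pop]
west west pop fox S runs fox fox S runs fox runs fox fox => west west pop fox west runs fox fox S runs fox runs fox fox   [S → west]
west west pop fox west runs fox fox S runs fox runs fox fox => west west pop fox west runs fox fox Q fox runs fox runs fox fox   [S → Q fox]
west west pop fox west runs fox fox Q fox runs fox runs fox fox => west west pop fox west runs fox fox pop fox runs fox runs fox fox   [Q → pop]

S => Q fox => Q runs fox fox => Q runs fox runs fox fox => west S S runs fox runs fox fox => west Q fox S runs fox runs fox fox => west Q runs fox fox S runs fox runs fox fox => west west S S runs fox fox S runs fox runs fox fox => west west Q fox S runs fox fox S runs fox runs fox fox => west west pop fox S runs fox fox S runs fox runs fox fox => west west pop fox west runs fox fox S runs fox runs fox fox => west west pop fox west runs fox fox Q fox runs fox runs fox fox => west west pop fox west runs fox fox pop fox runs fox runs fox fox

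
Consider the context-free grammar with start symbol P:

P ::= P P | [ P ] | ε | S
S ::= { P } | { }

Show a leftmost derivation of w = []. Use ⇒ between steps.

P ⇒ PP ⇒ PPP ⇒ [P]PP ⇒ []PP ⇒ []P ⇒ []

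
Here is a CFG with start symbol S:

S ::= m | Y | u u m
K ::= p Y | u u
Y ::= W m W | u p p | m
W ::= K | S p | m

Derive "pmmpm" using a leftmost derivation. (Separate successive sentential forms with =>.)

S => Y   [S ::= Y]
Y => WmW   [Y ::= W m W]
WmW => KmW   [W ::= K]
KmW => pYmW   [K ::= p Y]
pYmW => pmmW   [Y ::= m]
pmmW => pmmK   [W ::= K]
pmmK => pmmpY   [K ::= p Y]
pmmpY => pmmpm   [Y ::= m]

S=>Y=>WmW=>KmW=>pYmW=>pmmW=>pmmK=>pmmpY=>pmmpm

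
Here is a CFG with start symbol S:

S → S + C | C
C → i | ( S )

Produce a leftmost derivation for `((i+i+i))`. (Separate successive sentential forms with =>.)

S => C => (S) => (C) => ((S)) => ((S+C)) => ((S+C+C)) => ((C+C+C)) => ((i+C+C)) => ((i+i+C)) => ((i+i+i))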